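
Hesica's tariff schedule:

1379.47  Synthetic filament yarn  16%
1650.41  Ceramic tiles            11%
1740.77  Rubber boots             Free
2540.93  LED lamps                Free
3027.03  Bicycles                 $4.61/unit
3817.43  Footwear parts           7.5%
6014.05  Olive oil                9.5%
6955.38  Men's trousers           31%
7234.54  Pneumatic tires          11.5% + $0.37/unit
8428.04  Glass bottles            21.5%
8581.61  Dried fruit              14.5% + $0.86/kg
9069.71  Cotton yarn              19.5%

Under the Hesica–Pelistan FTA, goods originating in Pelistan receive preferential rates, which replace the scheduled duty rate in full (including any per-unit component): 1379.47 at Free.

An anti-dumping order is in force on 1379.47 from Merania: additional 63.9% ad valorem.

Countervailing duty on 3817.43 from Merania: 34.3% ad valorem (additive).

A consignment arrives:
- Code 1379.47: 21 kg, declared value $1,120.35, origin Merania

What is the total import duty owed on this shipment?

$895.16

Line 1 (1379.47, Merania, 21 kg, $1,120.35):
Base rate for 1379.47 is 16%.
1379.47 has an FTA preferential rate, but origin Merania is not Pelistan; base rate stands.
Additional duty on 1379.47 from Merania: +63.9%. Applied ad valorem rate: 16% + 63.9% = 79.9%.
Duty = $1,120.35 × 79.9% = $895.16.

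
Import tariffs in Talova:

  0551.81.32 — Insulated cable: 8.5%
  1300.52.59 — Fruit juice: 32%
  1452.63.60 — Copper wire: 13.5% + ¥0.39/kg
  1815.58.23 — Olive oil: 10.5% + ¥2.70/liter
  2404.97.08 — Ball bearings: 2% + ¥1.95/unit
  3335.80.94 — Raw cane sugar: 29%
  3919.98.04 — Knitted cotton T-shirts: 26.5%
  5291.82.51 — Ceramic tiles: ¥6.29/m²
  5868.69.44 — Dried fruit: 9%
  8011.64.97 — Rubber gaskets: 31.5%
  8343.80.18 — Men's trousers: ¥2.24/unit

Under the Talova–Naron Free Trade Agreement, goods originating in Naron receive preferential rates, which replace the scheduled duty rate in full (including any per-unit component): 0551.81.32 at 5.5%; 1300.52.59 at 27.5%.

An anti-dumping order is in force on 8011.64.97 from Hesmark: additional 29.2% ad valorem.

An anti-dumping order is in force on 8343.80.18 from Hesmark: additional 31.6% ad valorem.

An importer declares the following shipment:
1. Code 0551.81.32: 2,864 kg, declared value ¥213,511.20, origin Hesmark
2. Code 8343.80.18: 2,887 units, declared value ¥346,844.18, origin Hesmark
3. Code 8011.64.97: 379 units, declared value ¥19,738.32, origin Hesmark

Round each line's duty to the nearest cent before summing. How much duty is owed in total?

¥146,199.25

Line 1 (0551.81.32, Hesmark, 2,864 kg, ¥213,511.20):
Base rate for 0551.81.32 is 8.5%.
0551.81.32 has an FTA preferential rate, but origin Hesmark is not Naron; base rate stands.
Duty = ¥213,511.20 × 8.5% = ¥18,148.45.
Line 2 (8343.80.18, Hesmark, 2,887 units, ¥346,844.18):
Base rate for 8343.80.18 is ¥2.24/unit.
Additional duty on 8343.80.18 from Hesmark: +31.6% ad valorem. Applied ad valorem rate = 31.6%.
Duty = ¥346,844.18 × 31.6% + 2,887 × ¥2.24 = ¥116,069.64.
Line 3 (8011.64.97, Hesmark, 379 units, ¥19,738.32):
Base rate for 8011.64.97 is 31.5%.
Additional duty on 8011.64.97 from Hesmark: +29.2%. Applied ad valorem rate: 31.5% + 29.2% = 60.7%.
Duty = ¥19,738.32 × 60.7% = ¥11,981.16.
Total = ¥18,148.45 + ¥116,069.64 + ¥11,981.16 = ¥146,199.25.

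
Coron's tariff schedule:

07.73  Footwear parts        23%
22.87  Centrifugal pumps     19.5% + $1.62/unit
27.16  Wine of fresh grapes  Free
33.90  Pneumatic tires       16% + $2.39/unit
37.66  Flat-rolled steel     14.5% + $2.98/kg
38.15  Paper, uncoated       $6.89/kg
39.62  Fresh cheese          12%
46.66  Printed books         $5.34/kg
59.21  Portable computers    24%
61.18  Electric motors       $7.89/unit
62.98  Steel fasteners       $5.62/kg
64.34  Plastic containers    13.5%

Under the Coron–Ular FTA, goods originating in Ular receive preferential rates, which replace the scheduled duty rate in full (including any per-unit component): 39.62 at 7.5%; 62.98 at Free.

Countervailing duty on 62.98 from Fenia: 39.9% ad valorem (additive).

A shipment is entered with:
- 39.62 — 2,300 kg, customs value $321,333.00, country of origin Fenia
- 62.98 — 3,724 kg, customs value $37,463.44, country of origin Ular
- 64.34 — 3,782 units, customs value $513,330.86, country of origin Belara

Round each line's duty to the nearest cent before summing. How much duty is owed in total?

$107,859.63

Line 1 (39.62, Fenia, 2,300 kg, $321,333.00):
Base rate for 39.62 is 12%.
39.62 has an FTA preferential rate, but origin Fenia is not Ular; base rate stands.
Duty = $321,333.00 × 12% = $38,559.96.
Line 2 (62.98, Ular, 3,724 kg, $37,463.44):
Base rate for 62.98 is $5.62/kg.
Origin Ular qualifies under the Coron–Ular agreement and 62.98 is covered: preferential rate Free applies instead.
The additional-duty order on 62.98 targets Fenia, not Ular; it does not apply.
Duty = $37,463.44 × 0% = $0.00.
Line 3 (64.34, Belara, 3,782 units, $513,330.86):
Base rate for 64.34 is 13.5%.
Duty = $513,330.86 × 13.5% = $69,299.67.
Total = $38,559.96 + $0.00 + $69,299.67 = $107,859.63.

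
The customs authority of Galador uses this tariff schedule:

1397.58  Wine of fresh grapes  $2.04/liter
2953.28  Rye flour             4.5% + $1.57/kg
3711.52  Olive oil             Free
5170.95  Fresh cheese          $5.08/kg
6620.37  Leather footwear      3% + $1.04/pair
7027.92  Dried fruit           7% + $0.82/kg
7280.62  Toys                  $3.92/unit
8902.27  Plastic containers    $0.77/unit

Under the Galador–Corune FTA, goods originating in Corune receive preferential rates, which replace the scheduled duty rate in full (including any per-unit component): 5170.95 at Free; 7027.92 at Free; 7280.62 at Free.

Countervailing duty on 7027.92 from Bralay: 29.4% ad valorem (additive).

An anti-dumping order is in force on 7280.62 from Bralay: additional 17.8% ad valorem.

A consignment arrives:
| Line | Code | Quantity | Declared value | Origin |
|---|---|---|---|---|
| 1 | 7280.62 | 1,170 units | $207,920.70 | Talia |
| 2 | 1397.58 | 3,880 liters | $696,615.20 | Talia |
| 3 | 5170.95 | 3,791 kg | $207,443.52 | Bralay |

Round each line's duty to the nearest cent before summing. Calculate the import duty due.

Line 1 (7280.62, Talia, 1,170 units, $207,920.70):
Base rate for 7280.62 is $3.92/unit.
7280.62 has an FTA preferential rate, but origin Talia is not Corune; base rate stands.
The additional-duty order on 7280.62 targets Bralay, not Talia; it does not apply.
Duty = 1,170 × $3.92 = $4,586.40.
Line 2 (1397.58, Talia, 3,880 liters, $696,615.20):
Base rate for 1397.58 is $2.04/liter.
Duty = 3,880 × $2.04 = $7,915.20.
Line 3 (5170.95, Bralay, 3,791 kg, $207,443.52):
Base rate for 5170.95 is $5.08/kg.
5170.95 has an FTA preferential rate, but origin Bralay is not Corune; base rate stands.
Duty = 3,791 × $5.08 = $19,258.28.
Total = $4,586.40 + $7,915.20 + $19,258.28 = $31,759.88.

$31,759.88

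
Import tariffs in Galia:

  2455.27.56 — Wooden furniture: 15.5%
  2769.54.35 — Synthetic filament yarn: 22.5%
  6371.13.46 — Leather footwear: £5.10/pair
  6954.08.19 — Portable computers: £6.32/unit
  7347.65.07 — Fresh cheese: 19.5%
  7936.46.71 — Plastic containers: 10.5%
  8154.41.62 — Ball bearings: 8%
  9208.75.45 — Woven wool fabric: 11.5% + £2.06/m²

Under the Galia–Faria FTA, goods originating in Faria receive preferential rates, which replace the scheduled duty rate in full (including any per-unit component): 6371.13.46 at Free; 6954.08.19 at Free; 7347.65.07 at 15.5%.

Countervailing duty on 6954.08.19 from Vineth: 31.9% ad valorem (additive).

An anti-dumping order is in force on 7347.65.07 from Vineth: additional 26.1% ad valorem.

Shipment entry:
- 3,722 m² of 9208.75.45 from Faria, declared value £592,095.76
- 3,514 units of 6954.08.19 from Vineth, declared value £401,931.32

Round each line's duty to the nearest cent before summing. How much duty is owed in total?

£226,182.90

Line 1 (9208.75.45, Faria, 3,722 m², £592,095.76):
Base rate for 9208.75.45 is 11.5% + £2.06/m².
Origin Faria is the FTA partner but 9208.75.45 is not on the preference list; base rate stands.
Duty = £592,095.76 × 11.5% + 3,722 × £2.06 = £75,758.33.
Line 2 (6954.08.19, Vineth, 3,514 units, £401,931.32):
Base rate for 6954.08.19 is £6.32/unit.
6954.08.19 has an FTA preferential rate, but origin Vineth is not Faria; base rate stands.
Additional duty on 6954.08.19 from Vineth: +31.9% ad valorem. Applied ad valorem rate = 31.9%.
Duty = £401,931.32 × 31.9% + 3,514 × £6.32 = £150,424.57.
Total = £75,758.33 + £150,424.57 = £226,182.90.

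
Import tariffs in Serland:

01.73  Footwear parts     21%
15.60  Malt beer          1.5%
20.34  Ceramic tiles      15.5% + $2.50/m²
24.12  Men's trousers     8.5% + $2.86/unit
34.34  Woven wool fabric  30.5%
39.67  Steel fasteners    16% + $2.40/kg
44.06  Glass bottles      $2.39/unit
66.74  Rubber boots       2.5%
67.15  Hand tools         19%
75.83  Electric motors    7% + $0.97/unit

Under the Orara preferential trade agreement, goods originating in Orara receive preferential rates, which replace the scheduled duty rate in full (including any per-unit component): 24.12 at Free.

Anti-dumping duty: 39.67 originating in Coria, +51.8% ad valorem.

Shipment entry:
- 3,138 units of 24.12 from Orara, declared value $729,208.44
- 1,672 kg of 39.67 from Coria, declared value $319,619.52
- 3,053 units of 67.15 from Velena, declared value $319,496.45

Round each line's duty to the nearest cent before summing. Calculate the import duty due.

$281,419.16

Line 1 (24.12, Orara, 3,138 units, $729,208.44):
Base rate for 24.12 is 8.5% + $2.86/unit.
Origin Orara qualifies under the Serland–Orara agreement and 24.12 is covered: preferential rate Free applies instead.
Duty = $729,208.44 × 0% = $0.00.
Line 2 (39.67, Coria, 1,672 kg, $319,619.52):
Base rate for 39.67 is 16% + $2.40/kg.
Additional duty on 39.67 from Coria: +51.8%. Applied ad valorem rate: 16% + 51.8% = 67.8%.
Duty = $319,619.52 × 67.8% + 1,672 × $2.40 = $220,714.83.
Line 3 (67.15, Velena, 3,053 units, $319,496.45):
Base rate for 67.15 is 19%.
Duty = $319,496.45 × 19% = $60,704.33.
Total = $0.00 + $220,714.83 + $60,704.33 = $281,419.16.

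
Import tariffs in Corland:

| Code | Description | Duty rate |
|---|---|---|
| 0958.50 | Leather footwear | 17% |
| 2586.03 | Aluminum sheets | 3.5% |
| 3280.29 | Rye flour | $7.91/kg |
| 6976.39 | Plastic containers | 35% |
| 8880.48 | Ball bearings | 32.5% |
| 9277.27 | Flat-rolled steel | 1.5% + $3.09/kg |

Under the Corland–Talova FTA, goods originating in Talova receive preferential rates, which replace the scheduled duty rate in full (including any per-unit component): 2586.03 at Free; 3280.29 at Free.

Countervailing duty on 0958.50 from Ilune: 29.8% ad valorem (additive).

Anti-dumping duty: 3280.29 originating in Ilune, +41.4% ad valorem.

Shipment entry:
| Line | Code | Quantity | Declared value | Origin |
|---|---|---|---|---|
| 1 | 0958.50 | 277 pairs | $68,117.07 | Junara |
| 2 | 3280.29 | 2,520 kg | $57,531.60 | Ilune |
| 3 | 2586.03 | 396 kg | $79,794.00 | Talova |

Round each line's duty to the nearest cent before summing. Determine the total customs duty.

Line 1 (0958.50, Junara, 277 pairs, $68,117.07):
Base rate for 0958.50 is 17%.
The additional-duty order on 0958.50 targets Ilune, not Junara; it does not apply.
Duty = $68,117.07 × 17% = $11,579.90.
Line 2 (3280.29, Ilune, 2,520 kg, $57,531.60):
Base rate for 3280.29 is $7.91/kg.
3280.29 has an FTA preferential rate, but origin Ilune is not Talova; base rate stands.
Additional duty on 3280.29 from Ilune: +41.4% ad valorem. Applied ad valorem rate = 41.4%.
Duty = $57,531.60 × 41.4% + 2,520 × $7.91 = $43,751.28.
Line 3 (2586.03, Talova, 396 kg, $79,794.00):
Base rate for 2586.03 is 3.5%.
Origin Talova qualifies under the Corland–Talova agreement and 2586.03 is covered: preferential rate Free applies instead.
Duty = $79,794.00 × 0% = $0.00.
Total = $11,579.90 + $43,751.28 + $0.00 = $55,331.18.

$55,331.18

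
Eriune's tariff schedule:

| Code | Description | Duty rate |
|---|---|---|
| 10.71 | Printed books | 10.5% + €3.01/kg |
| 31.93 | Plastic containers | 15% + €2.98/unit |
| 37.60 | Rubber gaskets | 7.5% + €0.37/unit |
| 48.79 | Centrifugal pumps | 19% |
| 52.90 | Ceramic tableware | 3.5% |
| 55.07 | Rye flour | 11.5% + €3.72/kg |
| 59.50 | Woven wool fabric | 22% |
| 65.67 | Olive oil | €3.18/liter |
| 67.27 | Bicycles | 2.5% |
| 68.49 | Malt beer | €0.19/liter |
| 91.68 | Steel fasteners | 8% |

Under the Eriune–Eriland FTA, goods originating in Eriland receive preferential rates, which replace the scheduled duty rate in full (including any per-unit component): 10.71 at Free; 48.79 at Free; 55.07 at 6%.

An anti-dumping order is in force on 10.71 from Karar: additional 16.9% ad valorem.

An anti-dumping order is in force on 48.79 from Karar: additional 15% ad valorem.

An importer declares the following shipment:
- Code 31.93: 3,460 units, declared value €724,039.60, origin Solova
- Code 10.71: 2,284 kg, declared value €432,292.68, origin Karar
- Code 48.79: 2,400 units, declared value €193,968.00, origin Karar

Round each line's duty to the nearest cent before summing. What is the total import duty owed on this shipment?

€310,188.89

Line 1 (31.93, Solova, 3,460 units, €724,039.60):
Base rate for 31.93 is 15% + €2.98/unit.
Duty = €724,039.60 × 15% + 3,460 × €2.98 = €118,916.74.
Line 2 (10.71, Karar, 2,284 kg, €432,292.68):
Base rate for 10.71 is 10.5% + €3.01/kg.
10.71 has an FTA preferential rate, but origin Karar is not Eriland; base rate stands.
Additional duty on 10.71 from Karar: +16.9%. Applied ad valorem rate: 10.5% + 16.9% = 27.4%.
Duty = €432,292.68 × 27.4% + 2,284 × €3.01 = €125,323.03.
Line 3 (48.79, Karar, 2,400 units, €193,968.00):
Base rate for 48.79 is 19%.
48.79 has an FTA preferential rate, but origin Karar is not Eriland; base rate stands.
Additional duty on 48.79 from Karar: +15%. Applied ad valorem rate: 19% + 15% = 34%.
Duty = €193,968.00 × 34% = €65,949.12.
Total = €118,916.74 + €125,323.03 + €65,949.12 = €310,188.89.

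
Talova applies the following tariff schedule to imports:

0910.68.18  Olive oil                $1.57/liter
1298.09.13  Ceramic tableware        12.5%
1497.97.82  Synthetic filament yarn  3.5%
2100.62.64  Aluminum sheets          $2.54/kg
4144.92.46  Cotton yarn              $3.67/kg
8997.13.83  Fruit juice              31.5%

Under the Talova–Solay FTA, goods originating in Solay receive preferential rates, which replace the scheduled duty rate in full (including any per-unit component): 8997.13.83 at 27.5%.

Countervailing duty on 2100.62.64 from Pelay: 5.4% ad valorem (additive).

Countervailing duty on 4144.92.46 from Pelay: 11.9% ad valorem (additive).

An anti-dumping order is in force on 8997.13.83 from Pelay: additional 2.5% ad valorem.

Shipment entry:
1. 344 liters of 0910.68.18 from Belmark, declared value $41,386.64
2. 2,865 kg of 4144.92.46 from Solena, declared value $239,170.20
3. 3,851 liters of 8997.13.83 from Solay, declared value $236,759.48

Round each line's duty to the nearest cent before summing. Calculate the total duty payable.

$76,163.49

Line 1 (0910.68.18, Belmark, 344 liters, $41,386.64):
Base rate for 0910.68.18 is $1.57/liter.
Duty = 344 × $1.57 = $540.08.
Line 2 (4144.92.46, Solena, 2,865 kg, $239,170.20):
Base rate for 4144.92.46 is $3.67/kg.
The additional-duty order on 4144.92.46 targets Pelay, not Solena; it does not apply.
Duty = 2,865 × $3.67 = $10,514.55.
Line 3 (8997.13.83, Solay, 3,851 liters, $236,759.48):
Base rate for 8997.13.83 is 31.5%.
Origin Solay qualifies under the Talova–Solay agreement and 8997.13.83 is covered: preferential rate 27.5% applies instead.
The additional-duty order on 8997.13.83 targets Pelay, not Solay; it does not apply.
Duty = $236,759.48 × 27.5% = $65,108.86.
Total = $540.08 + $10,514.55 + $65,108.86 = $76,163.49.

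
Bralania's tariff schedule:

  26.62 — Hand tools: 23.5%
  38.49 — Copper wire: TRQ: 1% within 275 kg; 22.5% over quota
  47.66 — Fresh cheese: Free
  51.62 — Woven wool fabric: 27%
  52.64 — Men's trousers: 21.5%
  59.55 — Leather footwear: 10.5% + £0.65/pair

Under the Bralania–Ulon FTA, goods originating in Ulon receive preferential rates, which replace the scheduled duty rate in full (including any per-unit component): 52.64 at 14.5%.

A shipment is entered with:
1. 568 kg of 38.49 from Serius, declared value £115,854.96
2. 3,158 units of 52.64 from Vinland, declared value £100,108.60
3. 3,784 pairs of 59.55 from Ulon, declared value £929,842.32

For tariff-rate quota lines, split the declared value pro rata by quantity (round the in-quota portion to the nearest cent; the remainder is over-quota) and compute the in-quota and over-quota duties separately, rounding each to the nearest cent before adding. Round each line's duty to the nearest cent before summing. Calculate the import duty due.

£135,624.03

Line 1 (38.49, Serius, 568 kg, £115,854.96):
Code 38.49 is under a tariff-rate quota (threshold 275 kg). In-quota: 275 kg at 1%; over-quota: 293 kg at 22.5%.
Pro-rata value split: in-quota = £115,854.96 × 275/568 = £56,091.75; over-quota = £115,854.96 − £56,091.75 = £59,763.21.
In-quota duty = £56,091.75 × 1% = £560.92. Over-quota duty = £59,763.21 × 22.5% = £13,446.72.
Line duty = £560.92 + £13,446.72 = £14,007.64.
Line 2 (52.64, Vinland, 3,158 units, £100,108.60):
Base rate for 52.64 is 21.5%.
52.64 has an FTA preferential rate, but origin Vinland is not Ulon; base rate stands.
Duty = £100,108.60 × 21.5% = £21,523.35.
Line 3 (59.55, Ulon, 3,784 pairs, £929,842.32):
Base rate for 59.55 is 10.5% + £0.65/pair.
Origin Ulon is the FTA partner but 59.55 is not on the preference list; base rate stands.
Duty = £929,842.32 × 10.5% + 3,784 × £0.65 = £100,093.04.
Total = £14,007.64 + £21,523.35 + £100,093.04 = £135,624.03.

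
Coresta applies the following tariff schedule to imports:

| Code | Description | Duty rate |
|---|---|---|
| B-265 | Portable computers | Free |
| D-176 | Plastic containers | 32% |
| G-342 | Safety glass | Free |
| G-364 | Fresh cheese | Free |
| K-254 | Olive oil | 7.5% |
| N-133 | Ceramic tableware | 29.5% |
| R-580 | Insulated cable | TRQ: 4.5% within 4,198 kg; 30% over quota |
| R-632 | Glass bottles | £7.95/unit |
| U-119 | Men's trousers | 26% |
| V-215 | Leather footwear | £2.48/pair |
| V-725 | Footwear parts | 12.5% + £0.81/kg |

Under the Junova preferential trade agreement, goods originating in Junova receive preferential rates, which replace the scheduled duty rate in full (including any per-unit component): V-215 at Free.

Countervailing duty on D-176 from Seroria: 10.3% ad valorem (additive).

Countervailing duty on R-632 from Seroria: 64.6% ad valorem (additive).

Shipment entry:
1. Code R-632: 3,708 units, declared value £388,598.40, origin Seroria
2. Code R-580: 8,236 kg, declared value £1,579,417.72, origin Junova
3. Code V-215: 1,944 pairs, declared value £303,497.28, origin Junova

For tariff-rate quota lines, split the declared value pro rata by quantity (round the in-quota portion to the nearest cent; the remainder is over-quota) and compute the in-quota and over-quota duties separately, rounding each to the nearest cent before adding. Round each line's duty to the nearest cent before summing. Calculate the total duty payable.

£549,050.62

Line 1 (R-632, Seroria, 3,708 units, £388,598.40):
Base rate for R-632 is £7.95/unit.
Additional duty on R-632 from Seroria: +64.6% ad valorem. Applied ad valorem rate = 64.6%.
Duty = £388,598.40 × 64.6% + 3,708 × £7.95 = £280,513.17.
Line 2 (R-580, Junova, 8,236 kg, £1,579,417.72):
Code R-580 is under a tariff-rate quota (threshold 4,198 kg). In-quota: 4,198 kg at 4.5%; over-quota: 4,038 kg at 30%.
Pro-rata value split: in-quota = £1,579,417.72 × 4,198/8,236 = £805,050.46; over-quota = £1,579,417.72 − £805,050.46 = £774,367.26.
In-quota duty = £805,050.46 × 4.5% = £36,227.27. Over-quota duty = £774,367.26 × 30% = £232,310.18.
Line duty = £36,227.27 + £232,310.18 = £268,537.45.
Line 3 (V-215, Junova, 1,944 pairs, £303,497.28):
Base rate for V-215 is £2.48/pair.
Origin Junova qualifies under the Coresta–Junova agreement and V-215 is covered: preferential rate Free applies instead.
Duty = £303,497.28 × 0% = £0.00.
Total = £280,513.17 + £268,537.45 + £0.00 = £549,050.62.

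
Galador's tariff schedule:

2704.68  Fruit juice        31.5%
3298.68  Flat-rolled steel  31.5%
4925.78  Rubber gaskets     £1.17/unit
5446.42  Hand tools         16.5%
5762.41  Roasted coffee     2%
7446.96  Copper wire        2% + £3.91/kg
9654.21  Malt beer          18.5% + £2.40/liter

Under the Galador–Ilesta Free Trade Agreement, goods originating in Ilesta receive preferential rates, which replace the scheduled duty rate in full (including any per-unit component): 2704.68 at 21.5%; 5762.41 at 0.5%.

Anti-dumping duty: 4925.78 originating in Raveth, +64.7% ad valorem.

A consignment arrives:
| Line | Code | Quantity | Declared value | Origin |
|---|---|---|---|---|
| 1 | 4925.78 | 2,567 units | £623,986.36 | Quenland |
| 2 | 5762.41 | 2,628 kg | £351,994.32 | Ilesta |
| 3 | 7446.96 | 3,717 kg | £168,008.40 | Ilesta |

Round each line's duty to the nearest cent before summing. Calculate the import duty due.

Line 1 (4925.78, Quenland, 2,567 units, £623,986.36):
Base rate for 4925.78 is £1.17/unit.
The additional-duty order on 4925.78 targets Raveth, not Quenland; it does not apply.
Duty = 2,567 × £1.17 = £3,003.39.
Line 2 (5762.41, Ilesta, 2,628 kg, £351,994.32):
Base rate for 5762.41 is 2%.
Origin Ilesta qualifies under the Galador–Ilesta agreement and 5762.41 is covered: preferential rate 0.5% applies instead.
Duty = £351,994.32 × 0.5% = £1,759.97.
Line 3 (7446.96, Ilesta, 3,717 kg, £168,008.40):
Base rate for 7446.96 is 2% + £3.91/kg.
Origin Ilesta is the FTA partner but 7446.96 is not on the preference list; base rate stands.
Duty = £168,008.40 × 2% + 3,717 × £3.91 = £17,893.64.
Total = £3,003.39 + £1,759.97 + £17,893.64 = £22,657.00.

£22,657.00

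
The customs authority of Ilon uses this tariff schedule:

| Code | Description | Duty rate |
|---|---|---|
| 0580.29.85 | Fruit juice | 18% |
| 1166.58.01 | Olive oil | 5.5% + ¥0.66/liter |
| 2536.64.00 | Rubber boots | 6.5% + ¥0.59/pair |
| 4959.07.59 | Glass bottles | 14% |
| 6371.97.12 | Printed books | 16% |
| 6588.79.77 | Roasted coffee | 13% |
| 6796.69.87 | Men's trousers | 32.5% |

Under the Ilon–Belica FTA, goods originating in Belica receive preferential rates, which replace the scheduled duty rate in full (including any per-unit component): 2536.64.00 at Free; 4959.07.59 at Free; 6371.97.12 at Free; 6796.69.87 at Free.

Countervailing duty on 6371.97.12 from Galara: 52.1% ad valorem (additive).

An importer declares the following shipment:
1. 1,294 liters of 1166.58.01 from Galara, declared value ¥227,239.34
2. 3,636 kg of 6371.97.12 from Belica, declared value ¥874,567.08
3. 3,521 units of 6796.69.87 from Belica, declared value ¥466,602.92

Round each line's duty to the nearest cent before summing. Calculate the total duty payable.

Line 1 (1166.58.01, Galara, 1,294 liters, ¥227,239.34):
Base rate for 1166.58.01 is 5.5% + ¥0.66/liter.
Duty = ¥227,239.34 × 5.5% + 1,294 × ¥0.66 = ¥13,352.20.
Line 2 (6371.97.12, Belica, 3,636 kg, ¥874,567.08):
Base rate for 6371.97.12 is 16%.
Origin Belica qualifies under the Ilon–Belica agreement and 6371.97.12 is covered: preferential rate Free applies instead.
The additional-duty order on 6371.97.12 targets Galara, not Belica; it does not apply.
Duty = ¥874,567.08 × 0% = ¥0.00.
Line 3 (6796.69.87, Belica, 3,521 units, ¥466,602.92):
Base rate for 6796.69.87 is 32.5%.
Origin Belica qualifies under the Ilon–Belica agreement and 6796.69.87 is covered: preferential rate Free applies instead.
Duty = ¥466,602.92 × 0% = ¥0.00.
Total = ¥13,352.20 + ¥0.00 + ¥0.00 = ¥13,352.20.

¥13,352.20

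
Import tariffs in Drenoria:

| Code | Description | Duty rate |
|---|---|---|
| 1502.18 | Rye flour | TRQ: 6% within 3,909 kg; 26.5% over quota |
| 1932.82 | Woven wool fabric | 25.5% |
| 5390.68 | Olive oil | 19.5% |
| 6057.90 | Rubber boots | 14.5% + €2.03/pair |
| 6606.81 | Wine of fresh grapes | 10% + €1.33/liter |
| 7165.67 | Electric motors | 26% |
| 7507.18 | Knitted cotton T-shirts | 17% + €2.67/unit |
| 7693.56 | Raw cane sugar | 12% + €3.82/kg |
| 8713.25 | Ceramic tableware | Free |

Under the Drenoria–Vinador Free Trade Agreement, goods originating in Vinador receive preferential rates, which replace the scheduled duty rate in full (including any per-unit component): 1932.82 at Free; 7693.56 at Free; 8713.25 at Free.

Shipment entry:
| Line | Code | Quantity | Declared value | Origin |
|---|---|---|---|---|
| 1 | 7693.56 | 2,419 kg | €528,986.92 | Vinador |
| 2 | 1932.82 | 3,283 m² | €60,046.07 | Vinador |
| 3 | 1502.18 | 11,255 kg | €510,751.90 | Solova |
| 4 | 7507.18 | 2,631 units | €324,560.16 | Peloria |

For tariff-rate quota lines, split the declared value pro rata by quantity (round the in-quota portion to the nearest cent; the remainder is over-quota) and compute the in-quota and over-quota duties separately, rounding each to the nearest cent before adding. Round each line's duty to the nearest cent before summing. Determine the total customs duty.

€161,184.22

Line 1 (7693.56, Vinador, 2,419 kg, €528,986.92):
Base rate for 7693.56 is 12% + €3.82/kg.
Origin Vinador qualifies under the Drenoria–Vinador agreement and 7693.56 is covered: preferential rate Free applies instead.
Duty = €528,986.92 × 0% = €0.00.
Line 2 (1932.82, Vinador, 3,283 m², €60,046.07):
Base rate for 1932.82 is 25.5%.
Origin Vinador qualifies under the Drenoria–Vinador agreement and 1932.82 is covered: preferential rate Free applies instead.
Duty = €60,046.07 × 0% = €0.00.
Line 3 (1502.18, Solova, 11,255 kg, €510,751.90):
Code 1502.18 is under a tariff-rate quota (threshold 3,909 kg). In-quota: 3,909 kg at 6%; over-quota: 7,346 kg at 26.5%.
Pro-rata value split: in-quota = €510,751.90 × 3,909/11,255 = €177,390.42; over-quota = €510,751.90 − €177,390.42 = €333,361.48.
In-quota duty = €177,390.42 × 6% = €10,643.43. Over-quota duty = €333,361.48 × 26.5% = €88,340.79.
Line duty = €10,643.43 + €88,340.79 = €98,984.22.
Line 4 (7507.18, Peloria, 2,631 units, €324,560.16):
Base rate for 7507.18 is 17% + €2.67/unit.
Duty = €324,560.16 × 17% + 2,631 × €2.67 = €62,200.00.
Total = €0.00 + €0.00 + €98,984.22 + €62,200.00 = €161,184.22.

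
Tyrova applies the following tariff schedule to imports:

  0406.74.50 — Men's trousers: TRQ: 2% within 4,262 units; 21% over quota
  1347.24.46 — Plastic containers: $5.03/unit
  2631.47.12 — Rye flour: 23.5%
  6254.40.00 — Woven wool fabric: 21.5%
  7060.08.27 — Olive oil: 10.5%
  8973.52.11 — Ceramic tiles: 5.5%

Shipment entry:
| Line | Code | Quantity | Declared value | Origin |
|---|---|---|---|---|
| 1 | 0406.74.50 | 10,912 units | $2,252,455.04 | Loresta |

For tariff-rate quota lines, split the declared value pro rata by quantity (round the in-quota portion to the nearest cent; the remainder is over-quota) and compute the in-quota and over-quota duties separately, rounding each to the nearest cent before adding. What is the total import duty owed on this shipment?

Line 1 (0406.74.50, Loresta, 10,912 units, $2,252,455.04):
Code 0406.74.50 is under a tariff-rate quota (threshold 4,262 units). In-quota: 4,262 units at 2%; over-quota: 6,650 units at 21%.
Pro-rata value split: in-quota = $2,252,455.04 × 4,262/10,912 = $879,762.04; over-quota = $2,252,455.04 − $879,762.04 = $1,372,693.00.
In-quota duty = $879,762.04 × 2% = $17,595.24. Over-quota duty = $1,372,693.00 × 21% = $288,265.53.
Line duty = $17,595.24 + $288,265.53 = $305,860.77.

$305,860.77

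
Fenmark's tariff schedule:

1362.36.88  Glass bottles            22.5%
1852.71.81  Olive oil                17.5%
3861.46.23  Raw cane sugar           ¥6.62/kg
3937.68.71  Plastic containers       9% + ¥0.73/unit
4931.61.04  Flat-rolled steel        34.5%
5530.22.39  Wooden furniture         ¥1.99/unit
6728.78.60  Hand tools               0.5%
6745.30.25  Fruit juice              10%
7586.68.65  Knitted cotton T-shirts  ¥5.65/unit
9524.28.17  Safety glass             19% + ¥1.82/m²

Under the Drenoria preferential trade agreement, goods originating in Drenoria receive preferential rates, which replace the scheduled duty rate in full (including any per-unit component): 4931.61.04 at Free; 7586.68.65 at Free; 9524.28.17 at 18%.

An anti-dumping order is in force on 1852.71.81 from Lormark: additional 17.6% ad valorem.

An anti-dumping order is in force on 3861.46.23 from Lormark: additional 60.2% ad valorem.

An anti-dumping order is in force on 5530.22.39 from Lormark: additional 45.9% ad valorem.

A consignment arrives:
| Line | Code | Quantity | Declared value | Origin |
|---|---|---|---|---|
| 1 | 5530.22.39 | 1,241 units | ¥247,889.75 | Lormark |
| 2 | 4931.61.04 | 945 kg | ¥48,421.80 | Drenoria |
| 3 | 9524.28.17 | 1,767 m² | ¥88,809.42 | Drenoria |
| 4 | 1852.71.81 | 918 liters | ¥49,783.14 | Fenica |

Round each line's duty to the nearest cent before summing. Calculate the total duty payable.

¥140,948.74

Line 1 (5530.22.39, Lormark, 1,241 units, ¥247,889.75):
Base rate for 5530.22.39 is ¥1.99/unit.
Additional duty on 5530.22.39 from Lormark: +45.9% ad valorem. Applied ad valorem rate = 45.9%.
Duty = ¥247,889.75 × 45.9% + 1,241 × ¥1.99 = ¥116,250.99.
Line 2 (4931.61.04, Drenoria, 945 kg, ¥48,421.80):
Base rate for 4931.61.04 is 34.5%.
Origin Drenoria qualifies under the Fenmark–Drenoria agreement and 4931.61.04 is covered: preferential rate Free applies instead.
Duty = ¥48,421.80 × 0% = ¥0.00.
Line 3 (9524.28.17, Drenoria, 1,767 m², ¥88,809.42):
Base rate for 9524.28.17 is 19% + ¥1.82/m².
Origin Drenoria qualifies under the Fenmark–Drenoria agreement and 9524.28.17 is covered: preferential rate 18% applies instead.
Duty = ¥88,809.42 × 18% = ¥15,985.70.
Line 4 (1852.71.81, Fenica, 918 liters, ¥49,783.14):
Base rate for 1852.71.81 is 17.5%.
The additional-duty order on 1852.71.81 targets Lormark, not Fenica; it does not apply.
Duty = ¥49,783.14 × 17.5% = ¥8,712.05.
Total = ¥116,250.99 + ¥0.00 + ¥15,985.70 + ¥8,712.05 = ¥140,948.74.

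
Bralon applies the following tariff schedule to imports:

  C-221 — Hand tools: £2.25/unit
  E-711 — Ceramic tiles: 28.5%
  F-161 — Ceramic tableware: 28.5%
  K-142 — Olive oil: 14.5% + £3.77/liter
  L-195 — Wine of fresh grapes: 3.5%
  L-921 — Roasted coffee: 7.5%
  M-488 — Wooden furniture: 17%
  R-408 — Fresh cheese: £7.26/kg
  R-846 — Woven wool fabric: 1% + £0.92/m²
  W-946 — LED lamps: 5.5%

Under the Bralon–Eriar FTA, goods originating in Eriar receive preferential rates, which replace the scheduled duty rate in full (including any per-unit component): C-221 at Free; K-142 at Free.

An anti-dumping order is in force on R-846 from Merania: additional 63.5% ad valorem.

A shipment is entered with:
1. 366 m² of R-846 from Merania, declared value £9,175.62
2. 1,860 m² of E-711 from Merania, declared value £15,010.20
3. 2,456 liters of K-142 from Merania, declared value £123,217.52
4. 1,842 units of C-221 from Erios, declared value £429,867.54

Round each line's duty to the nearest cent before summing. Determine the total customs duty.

£41,803.06

Line 1 (R-846, Merania, 366 m², £9,175.62):
Base rate for R-846 is 1% + £0.92/m².
Additional duty on R-846 from Merania: +63.5%. Applied ad valorem rate: 1% + 63.5% = 64.5%.
Duty = £9,175.62 × 64.5% + 366 × £0.92 = £6,254.99.
Line 2 (E-711, Merania, 1,860 m², £15,010.20):
Base rate for E-711 is 28.5%.
Duty = £15,010.20 × 28.5% = £4,277.91.
Line 3 (K-142, Merania, 2,456 liters, £123,217.52):
Base rate for K-142 is 14.5% + £3.77/liter.
K-142 has an FTA preferential rate, but origin Merania is not Eriar; base rate stands.
Duty = £123,217.52 × 14.5% + 2,456 × £3.77 = £27,125.66.
Line 4 (C-221, Erios, 1,842 units, £429,867.54):
Base rate for C-221 is £2.25/unit.
C-221 has an FTA preferential rate, but origin Erios is not Eriar; base rate stands.
Duty = 1,842 × £2.25 = £4,144.50.
Total = £6,254.99 + £4,277.91 + £27,125.66 + £4,144.50 = £41,803.06.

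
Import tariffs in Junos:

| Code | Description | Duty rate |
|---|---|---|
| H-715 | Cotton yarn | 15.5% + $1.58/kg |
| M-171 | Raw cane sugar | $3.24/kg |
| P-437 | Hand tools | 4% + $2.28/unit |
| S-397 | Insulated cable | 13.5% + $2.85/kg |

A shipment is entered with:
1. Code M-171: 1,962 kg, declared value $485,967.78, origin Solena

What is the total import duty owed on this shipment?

Line 1 (M-171, Solena, 1,962 kg, $485,967.78):
Base rate for M-171 is $3.24/kg.
Duty = 1,962 × $3.24 = $6,356.88.

$6,356.88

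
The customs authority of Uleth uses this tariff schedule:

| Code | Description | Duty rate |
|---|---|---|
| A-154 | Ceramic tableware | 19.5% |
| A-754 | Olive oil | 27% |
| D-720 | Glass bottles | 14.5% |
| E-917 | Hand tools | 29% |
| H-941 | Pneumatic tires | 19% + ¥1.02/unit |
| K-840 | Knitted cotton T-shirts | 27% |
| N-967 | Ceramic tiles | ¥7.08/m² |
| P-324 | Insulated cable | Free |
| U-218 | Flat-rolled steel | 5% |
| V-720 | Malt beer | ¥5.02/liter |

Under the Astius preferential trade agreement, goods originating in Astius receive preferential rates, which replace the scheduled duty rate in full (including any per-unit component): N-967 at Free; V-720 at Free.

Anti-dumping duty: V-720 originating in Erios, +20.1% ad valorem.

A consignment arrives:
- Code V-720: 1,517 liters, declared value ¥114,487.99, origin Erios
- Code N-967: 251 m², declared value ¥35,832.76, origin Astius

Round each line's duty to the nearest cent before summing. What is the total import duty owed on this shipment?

¥30,627.43

Line 1 (V-720, Erios, 1,517 liters, ¥114,487.99):
Base rate for V-720 is ¥5.02/liter.
V-720 has an FTA preferential rate, but origin Erios is not Astius; base rate stands.
Additional duty on V-720 from Erios: +20.1% ad valorem. Applied ad valorem rate = 20.1%.
Duty = ¥114,487.99 × 20.1% + 1,517 × ¥5.02 = ¥30,627.43.
Line 2 (N-967, Astius, 251 m², ¥35,832.76):
Base rate for N-967 is ¥7.08/m².
Origin Astius qualifies under the Uleth–Astius agreement and N-967 is covered: preferential rate Free applies instead.
Duty = ¥35,832.76 × 0% = ¥0.00.
Total = ¥30,627.43 + ¥0.00 = ¥30,627.43.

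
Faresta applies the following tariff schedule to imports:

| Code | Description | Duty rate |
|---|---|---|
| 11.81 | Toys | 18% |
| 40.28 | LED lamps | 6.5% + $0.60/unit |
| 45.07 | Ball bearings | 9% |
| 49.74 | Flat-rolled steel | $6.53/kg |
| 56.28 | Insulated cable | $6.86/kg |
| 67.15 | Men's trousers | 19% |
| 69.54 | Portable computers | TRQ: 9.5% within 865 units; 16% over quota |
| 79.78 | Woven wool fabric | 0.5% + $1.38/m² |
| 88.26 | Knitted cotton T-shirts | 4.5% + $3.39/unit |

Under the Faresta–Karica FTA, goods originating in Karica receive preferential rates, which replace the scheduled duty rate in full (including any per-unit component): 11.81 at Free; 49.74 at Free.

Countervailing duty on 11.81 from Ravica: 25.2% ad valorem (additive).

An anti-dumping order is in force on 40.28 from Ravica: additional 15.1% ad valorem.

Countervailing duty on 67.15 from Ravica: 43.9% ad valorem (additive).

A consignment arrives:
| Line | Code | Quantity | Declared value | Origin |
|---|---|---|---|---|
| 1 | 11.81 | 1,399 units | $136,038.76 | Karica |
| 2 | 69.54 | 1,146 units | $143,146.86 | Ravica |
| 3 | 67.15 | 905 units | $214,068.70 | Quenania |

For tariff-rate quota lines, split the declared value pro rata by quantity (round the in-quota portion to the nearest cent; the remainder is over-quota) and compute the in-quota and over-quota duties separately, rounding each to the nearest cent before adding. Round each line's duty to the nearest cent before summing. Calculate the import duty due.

Line 1 (11.81, Karica, 1,399 units, $136,038.76):
Base rate for 11.81 is 18%.
Origin Karica qualifies under the Faresta–Karica agreement and 11.81 is covered: preferential rate Free applies instead.
The additional-duty order on 11.81 targets Ravica, not Karica; it does not apply.
Duty = $136,038.76 × 0% = $0.00.
Line 2 (69.54, Ravica, 1,146 units, $143,146.86):
Code 69.54 is under a tariff-rate quota (threshold 865 units). In-quota: 865 units at 9.5%; over-quota: 281 units at 16%.
Pro-rata value split: in-quota = $143,146.86 × 865/1,146 = $108,047.15; over-quota = $143,146.86 − $108,047.15 = $35,099.71.
In-quota duty = $108,047.15 × 9.5% = $10,264.48. Over-quota duty = $35,099.71 × 16% = $5,615.95.
Line duty = $10,264.48 + $5,615.95 = $15,880.43.
Line 3 (67.15, Quenania, 905 units, $214,068.70):
Base rate for 67.15 is 19%.
The additional-duty order on 67.15 targets Ravica, not Quenania; it does not apply.
Duty = $214,068.70 × 19% = $40,673.05.
Total = $0.00 + $15,880.43 + $40,673.05 = $56,553.48.

$56,553.48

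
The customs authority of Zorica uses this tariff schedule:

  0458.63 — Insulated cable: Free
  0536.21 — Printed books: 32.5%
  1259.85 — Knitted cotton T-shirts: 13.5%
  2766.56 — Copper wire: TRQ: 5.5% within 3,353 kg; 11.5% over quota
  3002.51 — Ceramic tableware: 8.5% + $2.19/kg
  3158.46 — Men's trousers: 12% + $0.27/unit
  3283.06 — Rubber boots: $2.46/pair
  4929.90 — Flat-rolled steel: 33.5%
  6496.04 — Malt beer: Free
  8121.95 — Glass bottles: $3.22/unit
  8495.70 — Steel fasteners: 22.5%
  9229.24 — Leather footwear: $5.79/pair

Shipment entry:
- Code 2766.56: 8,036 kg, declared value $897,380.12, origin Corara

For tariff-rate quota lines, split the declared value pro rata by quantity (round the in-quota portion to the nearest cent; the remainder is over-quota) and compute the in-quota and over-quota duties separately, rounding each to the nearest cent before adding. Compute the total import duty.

$80,732.94

Line 1 (2766.56, Corara, 8,036 kg, $897,380.12):
Code 2766.56 is under a tariff-rate quota (threshold 3,353 kg). In-quota: 3,353 kg at 5.5%; over-quota: 4,683 kg at 11.5%.
Pro-rata value split: in-quota = $897,380.12 × 3,353/8,036 = $374,429.51; over-quota = $897,380.12 − $374,429.51 = $522,950.61.
In-quota duty = $374,429.51 × 5.5% = $20,593.62. Over-quota duty = $522,950.61 × 11.5% = $60,139.32.
Line duty = $20,593.62 + $60,139.32 = $80,732.94.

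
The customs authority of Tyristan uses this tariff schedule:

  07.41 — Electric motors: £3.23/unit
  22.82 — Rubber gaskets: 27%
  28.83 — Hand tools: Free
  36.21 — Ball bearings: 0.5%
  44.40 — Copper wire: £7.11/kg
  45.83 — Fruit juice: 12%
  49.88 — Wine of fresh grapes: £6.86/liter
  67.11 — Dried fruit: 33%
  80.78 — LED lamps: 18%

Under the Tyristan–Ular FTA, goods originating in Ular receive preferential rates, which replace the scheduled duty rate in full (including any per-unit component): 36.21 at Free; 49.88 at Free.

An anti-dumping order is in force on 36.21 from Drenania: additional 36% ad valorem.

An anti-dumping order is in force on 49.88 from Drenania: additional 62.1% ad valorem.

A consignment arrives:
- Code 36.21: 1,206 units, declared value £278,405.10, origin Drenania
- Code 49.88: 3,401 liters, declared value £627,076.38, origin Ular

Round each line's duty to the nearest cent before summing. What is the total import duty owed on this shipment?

Line 1 (36.21, Drenania, 1,206 units, £278,405.10):
Base rate for 36.21 is 0.5%.
36.21 has an FTA preferential rate, but origin Drenania is not Ular; base rate stands.
Additional duty on 36.21 from Drenania: +36%. Applied ad valorem rate: 0.5% + 36% = 36.5%.
Duty = £278,405.10 × 36.5% = £101,617.86.
Line 2 (49.88, Ular, 3,401 liters, £627,076.38):
Base rate for 49.88 is £6.86/liter.
Origin Ular qualifies under the Tyristan–Ular agreement and 49.88 is covered: preferential rate Free applies instead.
The additional-duty order on 49.88 targets Drenania, not Ular; it does not apply.
Duty = £627,076.38 × 0% = £0.00.
Total = £101,617.86 + £0.00 = £101,617.86.

£101,617.86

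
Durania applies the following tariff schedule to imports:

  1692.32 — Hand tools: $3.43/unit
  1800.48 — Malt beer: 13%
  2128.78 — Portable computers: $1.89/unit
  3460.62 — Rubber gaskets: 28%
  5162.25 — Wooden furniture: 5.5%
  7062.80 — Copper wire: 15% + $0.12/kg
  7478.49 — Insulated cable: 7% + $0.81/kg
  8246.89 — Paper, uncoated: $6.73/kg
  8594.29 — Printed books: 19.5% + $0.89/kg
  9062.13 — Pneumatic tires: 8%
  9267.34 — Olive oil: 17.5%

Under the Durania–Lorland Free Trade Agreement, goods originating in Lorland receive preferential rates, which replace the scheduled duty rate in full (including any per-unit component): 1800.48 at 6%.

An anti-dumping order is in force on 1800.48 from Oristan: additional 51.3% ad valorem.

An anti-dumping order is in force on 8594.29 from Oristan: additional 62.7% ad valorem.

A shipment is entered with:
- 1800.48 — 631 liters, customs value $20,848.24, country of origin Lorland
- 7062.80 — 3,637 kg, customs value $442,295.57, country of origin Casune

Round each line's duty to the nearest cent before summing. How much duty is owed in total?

$68,031.67

Line 1 (1800.48, Lorland, 631 liters, $20,848.24):
Base rate for 1800.48 is 13%.
Origin Lorland qualifies under the Durania–Lorland agreement and 1800.48 is covered: preferential rate 6% applies instead.
The additional-duty order on 1800.48 targets Oristan, not Lorland; it does not apply.
Duty = $20,848.24 × 6% = $1,250.89.
Line 2 (7062.80, Casune, 3,637 kg, $442,295.57):
Base rate for 7062.80 is 15% + $0.12/kg.
Duty = $442,295.57 × 15% + 3,637 × $0.12 = $66,780.78.
Total = $1,250.89 + $66,780.78 = $68,031.67.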